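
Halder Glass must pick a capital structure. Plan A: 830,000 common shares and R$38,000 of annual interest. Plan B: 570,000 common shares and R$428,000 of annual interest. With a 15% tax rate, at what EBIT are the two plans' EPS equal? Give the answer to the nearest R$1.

R$1,283,000

At indifference, (EBIT − 38,000)(1 − t)/830,000 = (EBIT − 428,000)(1 − t)/570,000.
Cancelling (1 − t) and cross-multiplying: 570,000·(EBIT − 38,000) = 830,000·(EBIT − 428,000).
EBIT × (830,000 − 570,000) = 428,000 × 830,000 − 38,000 × 570,000 = 333,580,000,000, so EBIT = 333,580,000,000 ÷ 260,000 = 1,283,000.00.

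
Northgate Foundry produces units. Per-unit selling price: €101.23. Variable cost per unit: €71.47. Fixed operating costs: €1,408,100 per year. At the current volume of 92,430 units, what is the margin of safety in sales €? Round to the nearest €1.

€4,566,972

Contribution margin per unit = €101.23 − €71.47 = €29.76. Break-even units = €1,408,100 ÷ €29.76 = 47,315.19; break-even revenue = 47,315.19 × €101.23 = €4,789,716.50.
Current sales = 92,430 × €101.23 = €9,356,688.90.
Margin of safety = €9,356,688.90 − €4,789,716.50 = €4,566,972.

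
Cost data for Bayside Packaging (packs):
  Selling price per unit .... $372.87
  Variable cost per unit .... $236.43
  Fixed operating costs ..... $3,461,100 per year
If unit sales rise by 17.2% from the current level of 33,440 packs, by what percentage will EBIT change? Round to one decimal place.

At 33,440 units, contribution = 33,440 × $136.44 = $4,562,553.60.
EBIT = $4,562,553.60 − $3,461,100 = $1,101,453.60.
Degree of operating leverage = $4,562,553.60 / $1,101,453.60 = 4.1423.
%ΔEBIT = DOL × %ΔSales = 4.1423 × +17.2% = +71.2%.

+71.2%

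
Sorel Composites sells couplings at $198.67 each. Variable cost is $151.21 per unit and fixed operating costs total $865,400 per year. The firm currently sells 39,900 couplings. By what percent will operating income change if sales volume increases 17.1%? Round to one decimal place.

+31.5%

At 39,900 units, contribution = 39,900 × $47.46 = $1,893,654.00.
Operating income = contribution − fixed costs = $1,893,654.00 − $865,400 = $1,028,254.00.
So DOL = total CM / EBIT = $1,893,654.00 / $1,028,254.00 = 1.8416.
So EBIT moves 1.8416 × (+17.1%) = +31.5%.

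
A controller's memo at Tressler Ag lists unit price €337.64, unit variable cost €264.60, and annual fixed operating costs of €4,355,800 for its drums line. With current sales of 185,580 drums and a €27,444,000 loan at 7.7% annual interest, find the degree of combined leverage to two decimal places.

At 185,580 units, contribution = 185,580 × €73.04 = €13,554,763.20.
Operating income = contribution − fixed costs = €13,554,763.20 − €4,355,800 = €9,198,963.20. Interest = €2,113,188.00, so EBIT − I = €7,085,775.20.
DCL = contribution ÷ (EBIT − I) = €13,554,763.20 ÷ €7,085,775.20 = 1.9130.

1.91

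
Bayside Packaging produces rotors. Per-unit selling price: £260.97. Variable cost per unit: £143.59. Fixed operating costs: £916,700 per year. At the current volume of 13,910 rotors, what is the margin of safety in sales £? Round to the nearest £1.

£1,592,001

Contribution margin per unit = £260.97 − £143.59 = £117.38. Break-even units = £916,700 ÷ £117.38 = 7,809.68; break-even revenue = 7,809.68 × £260.97 = £2,038,091.66.
Actual sales revenue = 13,910 × £260.97 = £3,630,092.70.
Margin of safety = £3,630,092.70 − £2,038,091.66 = £1,592,001.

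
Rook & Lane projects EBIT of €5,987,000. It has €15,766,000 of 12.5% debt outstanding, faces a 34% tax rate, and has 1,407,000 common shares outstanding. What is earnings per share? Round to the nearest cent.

Interest = €1,970,750.00, so EBT = €5,987,000 − €1,970,750.00 = €4,016,250.00.
Net income = €4,016,250.00 × (1 − 0.34) = €2,650,725.00.
EPS = €2,650,725.00 ÷ 1,407,000 = €1.88.

€1.88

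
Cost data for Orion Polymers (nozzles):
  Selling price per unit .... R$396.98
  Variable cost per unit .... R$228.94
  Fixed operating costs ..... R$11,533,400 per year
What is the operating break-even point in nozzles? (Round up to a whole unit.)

68,635 nozzles

Unit CM = price − variable cost = R$396.98 − R$228.94 = R$168.04.
Break-even Q = R$11,533,400 / R$168.04 = 68,634.85 → 68,635 nozzles.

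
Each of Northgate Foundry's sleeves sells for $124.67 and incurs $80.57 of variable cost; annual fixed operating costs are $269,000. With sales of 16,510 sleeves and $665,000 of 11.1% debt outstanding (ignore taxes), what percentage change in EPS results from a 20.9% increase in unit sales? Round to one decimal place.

At 16,510 units, contribution = 16,510 × $44.10 = $728,091.00.
EBIT = $728,091.00 − $269,000 = $459,091.00.
After interest of $73,815.00, pre-tax earnings = $385,276.00.
DCL = total CM / (EBIT − I) = $728,091.00 / $385,276.00 = 1.8898.
%ΔEPS = DCL × %ΔSales = 1.8898 × +20.9% = +39.5%.

+39.5%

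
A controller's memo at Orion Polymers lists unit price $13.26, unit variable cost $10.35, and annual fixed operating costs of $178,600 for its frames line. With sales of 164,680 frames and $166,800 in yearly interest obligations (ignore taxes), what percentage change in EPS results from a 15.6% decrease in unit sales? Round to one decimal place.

Contribution at this volume is 164,680 × $2.91 = $479,218.80.
Subtracting fixed costs: EBIT = $479,218.80 − $178,600 = $300,618.80.
Interest = $166,800.00, so EBIT − I = $133,818.80.
Degree of combined leverage = contribution ÷ (EBIT − I) = $479,218.80 ÷ $133,818.80 = 3.5811.
EPS therefore changes by 3.5811 × (-15.6%) = -55.9%.

-55.9%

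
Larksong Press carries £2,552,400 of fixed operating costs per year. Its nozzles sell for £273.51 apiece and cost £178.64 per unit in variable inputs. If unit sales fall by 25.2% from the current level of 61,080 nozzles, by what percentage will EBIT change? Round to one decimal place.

Contribution at this volume is 61,080 × £94.87 = £5,794,659.60.
EBIT = £5,794,659.60 − £2,552,400 = £3,242,259.60.
So DOL = total CM / EBIT = £5,794,659.60 / £3,242,259.60 = 1.7872.
Operating income changes by 1.7872 × -25.2% = -45.0%.

-45.0%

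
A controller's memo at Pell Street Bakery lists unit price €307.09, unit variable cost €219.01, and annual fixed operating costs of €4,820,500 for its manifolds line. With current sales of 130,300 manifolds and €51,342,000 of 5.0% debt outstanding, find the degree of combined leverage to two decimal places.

Contribution at this volume is 130,300 × €88.08 = €11,476,824.00.
EBIT = €11,476,824.00 − €4,820,500 = €6,656,324.00. Interest = €2,567,100.00, so EBIT − I = €4,089,224.00.
Degree of total leverage = total CM / (EBIT − interest) = €11,476,824.00 / €4,089,224.00 = 2.8066.

2.81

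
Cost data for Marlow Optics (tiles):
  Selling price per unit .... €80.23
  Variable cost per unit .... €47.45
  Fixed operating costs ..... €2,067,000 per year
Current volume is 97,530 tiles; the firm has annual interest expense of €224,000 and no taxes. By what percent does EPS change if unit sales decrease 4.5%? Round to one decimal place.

-15.9%

At 97,530 units, contribution = 97,530 × €32.78 = €3,197,033.40.
EBIT = €3,197,033.40 − €2,067,000 = €1,130,033.40.
Interest = €224,000.00, so EBIT − I = €906,033.40.
Degree of combined leverage = contribution ÷ (EBIT − I) = €3,197,033.40 ÷ €906,033.40 = 3.5286.
EPS therefore changes by 3.5286 × (-4.5%) = -15.9%.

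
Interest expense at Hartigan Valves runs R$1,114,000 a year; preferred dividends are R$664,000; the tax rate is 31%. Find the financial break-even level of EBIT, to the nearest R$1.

Grossing the preferred dividend up to pre-tax terms: R$664,000 / (1 − 0.31) = R$962,318.84.
Financial break-even EBIT = interest + D_p ÷ (1 − t) = R$1,114,000 + R$962,318.84 = R$2,076,318.84.

R$2,076,319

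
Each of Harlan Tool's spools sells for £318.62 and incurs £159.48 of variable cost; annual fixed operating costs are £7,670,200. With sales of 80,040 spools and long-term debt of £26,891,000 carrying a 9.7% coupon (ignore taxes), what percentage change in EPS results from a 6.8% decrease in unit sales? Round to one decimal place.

-35.2%

Total contribution margin = 80,040 × £159.14 = £12,737,565.60.
Subtracting fixed costs: EBIT = £12,737,565.60 − £7,670,200 = £5,067,365.60.
After interest of £2,608,427.00, pre-tax earnings = £2,458,938.60.
DCL = total CM / (EBIT − I) = £12,737,565.60 / £2,458,938.60 = 5.1801.
EPS therefore changes by 5.1801 × (-6.8%) = -35.2%.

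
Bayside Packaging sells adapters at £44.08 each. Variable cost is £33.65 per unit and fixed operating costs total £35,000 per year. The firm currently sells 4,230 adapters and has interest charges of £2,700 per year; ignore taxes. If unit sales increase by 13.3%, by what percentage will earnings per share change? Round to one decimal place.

Total contribution margin = 4,230 × £10.43 = £44,118.90.
Operating income = contribution − fixed costs = £44,118.90 − £35,000 = £9,118.90.
After interest of £2,700.00, pre-tax earnings = £6,418.90.
Degree of combined leverage = contribution ÷ (EBIT − I) = £44,118.90 ÷ £6,418.90 = 6.8733.
%ΔEPS = DCL × %ΔSales = 6.8733 × +13.3% = +91.4%.

+91.4%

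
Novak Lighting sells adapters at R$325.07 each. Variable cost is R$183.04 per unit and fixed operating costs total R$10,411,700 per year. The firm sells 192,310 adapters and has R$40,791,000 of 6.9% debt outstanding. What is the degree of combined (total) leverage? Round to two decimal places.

Total contribution margin = 192,310 × R$142.03 = R$27,313,789.30.
Operating income = contribution − fixed costs = R$27,313,789.30 − R$10,411,700 = R$16,902,089.30. Interest = R$2,814,579.00, so EBIT − I = R$14,087,510.30.
DCL = contribution ÷ (EBIT − I) = R$27,313,789.30 ÷ R$14,087,510.30 = 1.9389.

1.94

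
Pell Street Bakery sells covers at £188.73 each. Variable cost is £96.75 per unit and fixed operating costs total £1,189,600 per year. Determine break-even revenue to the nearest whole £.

Contribution margin per unit = £188.73 − £96.75 = £91.98, a CM ratio of £91.98 ÷ £188.73 = 0.4874.
Break-even sales = FC ÷ CM ratio = £1,189,600 × £188.73 / £91.98 = £2,440,892.

£2,440,892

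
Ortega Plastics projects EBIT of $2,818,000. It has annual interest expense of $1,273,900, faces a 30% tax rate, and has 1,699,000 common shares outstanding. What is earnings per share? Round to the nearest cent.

$0.64

Interest = $1,273,900.00, so EBT = $2,818,000 − $1,273,900.00 = $1,544,100.00.
Net income = $1,544,100.00 × (1 − 0.30) = $1,080,870.00.
EPS = $1,080,870.00 ÷ 1,699,000 = $0.64.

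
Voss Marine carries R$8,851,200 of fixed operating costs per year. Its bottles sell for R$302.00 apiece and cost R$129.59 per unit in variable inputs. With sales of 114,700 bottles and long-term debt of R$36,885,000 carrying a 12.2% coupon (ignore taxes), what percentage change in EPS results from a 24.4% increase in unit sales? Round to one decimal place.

+75.1%

At 114,700 units, contribution = 114,700 × R$172.41 = R$19,775,427.00.
Subtracting fixed costs: EBIT = R$19,775,427.00 − R$8,851,200 = R$10,924,227.00.
Interest = R$4,499,970.00, so EBIT − I = R$6,424,257.00.
DCL = total CM / (EBIT − I) = R$19,775,427.00 / R$6,424,257.00 = 3.0782.
EPS therefore changes by 3.0782 × (+24.4%) = +75.1%.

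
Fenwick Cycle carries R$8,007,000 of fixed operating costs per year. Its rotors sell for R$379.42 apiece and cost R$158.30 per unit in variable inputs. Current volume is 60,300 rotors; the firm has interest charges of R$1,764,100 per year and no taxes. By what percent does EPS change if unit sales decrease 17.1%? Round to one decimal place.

Contribution at this volume is 60,300 × R$221.12 = R$13,333,536.00.
Operating income = contribution − fixed costs = R$13,333,536.00 − R$8,007,000 = R$5,326,536.00.
After interest of R$1,764,100.00, pre-tax earnings = R$3,562,436.00.
DCL = total CM / (EBIT − I) = R$13,333,536.00 / R$3,562,436.00 = 3.7428.
EPS therefore changes by 3.7428 × (-17.1%) = -64.0%.

-64.0%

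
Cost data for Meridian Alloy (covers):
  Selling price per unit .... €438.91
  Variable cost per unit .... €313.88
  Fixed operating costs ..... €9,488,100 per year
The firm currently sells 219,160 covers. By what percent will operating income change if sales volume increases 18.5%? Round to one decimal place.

At 219,160 units, contribution = 219,160 × €125.03 = €27,401,574.80.
Subtracting fixed costs: EBIT = €27,401,574.80 − €9,488,100 = €17,913,474.80.
So DOL = total CM / EBIT = €27,401,574.80 / €17,913,474.80 = 1.5297.
Operating income changes by 1.5297 × +18.5% = +28.3%.

+28.3%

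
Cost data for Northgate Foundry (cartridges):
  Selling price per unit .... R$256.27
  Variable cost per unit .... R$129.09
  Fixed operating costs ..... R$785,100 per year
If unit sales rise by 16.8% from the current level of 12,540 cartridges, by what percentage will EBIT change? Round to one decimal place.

+33.1%

Contribution at this volume is 12,540 × R$127.18 = R$1,594,837.20.
Operating income = contribution − fixed costs = R$1,594,837.20 − R$785,100 = R$809,737.20.
DOL = contribution ÷ EBIT = R$1,594,837.20 ÷ R$809,737.20 = 1.9696.
%ΔEBIT = DOL × %ΔSales = 1.9696 × +16.8% = +33.1%.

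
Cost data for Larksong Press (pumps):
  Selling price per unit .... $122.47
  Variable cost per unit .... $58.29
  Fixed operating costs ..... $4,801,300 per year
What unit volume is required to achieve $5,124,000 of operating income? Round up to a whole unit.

Unit CM = price − variable cost = $122.47 − $58.29 = $64.18.
Units = (FC + target) / CM = ($4,801,300 + $5,124,000) / $64.18 = 154,647.87, so 154,648 pumps.

154,648 pumps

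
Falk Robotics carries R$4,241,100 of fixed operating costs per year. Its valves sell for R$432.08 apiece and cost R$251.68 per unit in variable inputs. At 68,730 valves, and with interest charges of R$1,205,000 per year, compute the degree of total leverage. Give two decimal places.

1.78

At 68,730 units, contribution = 68,730 × R$180.40 = R$12,398,892.00.
EBIT = R$12,398,892.00 − R$4,241,100 = R$8,157,792.00. Interest = R$1,205,000.00.
DOL = R$12,398,892.00 ÷ R$8,157,792.00 = 1.5199; DFL = R$8,157,792.00 ÷ R$6,952,792.00 = 1.1733.
DCL = DOL × DFL = 1.5199 × 1.1733 = 1.7833.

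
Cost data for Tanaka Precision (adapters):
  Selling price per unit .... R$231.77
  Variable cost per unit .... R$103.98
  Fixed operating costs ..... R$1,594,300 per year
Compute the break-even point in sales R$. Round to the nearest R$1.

R$2,891,548

CM per unit = R$231.77 − R$103.98 = R$127.79; CM ratio = R$127.79 / R$231.77 = 0.5514.
Break-even revenue = fixed costs × price ÷ CM = R$1,594,300 × R$231.77 ÷ R$127.79 = R$2,891,548.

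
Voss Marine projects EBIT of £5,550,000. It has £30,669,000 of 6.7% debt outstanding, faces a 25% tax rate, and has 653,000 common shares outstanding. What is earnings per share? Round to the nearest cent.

£4.01

Pre-tax income = £5,550,000 − £2,054,823.00 = £3,495,177.00.
Net income = £3,495,177.00 × (1 − 0.25) = £2,621,382.75.
EPS = £2,621,382.75 ÷ 653,000 = £4.01.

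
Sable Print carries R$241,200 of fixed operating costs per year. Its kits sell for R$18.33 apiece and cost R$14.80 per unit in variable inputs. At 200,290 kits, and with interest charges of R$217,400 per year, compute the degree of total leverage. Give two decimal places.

Total contribution margin = 200,290 × R$3.53 = R$707,023.70.
Operating income = contribution − fixed costs = R$707,023.70 − R$241,200 = R$465,823.70. Interest = R$217,400.00.
DOL = R$707,023.70 ÷ R$465,823.70 = 1.5178; DFL = R$465,823.70 ÷ R$248,423.70 = 1.8751.
DCL = DOL × DFL = 1.5178 × 1.8751 = 2.8460.

2.85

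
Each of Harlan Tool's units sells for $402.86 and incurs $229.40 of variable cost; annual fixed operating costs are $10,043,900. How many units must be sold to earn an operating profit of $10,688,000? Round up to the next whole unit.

Each unit contributes $402.86 − $229.40 = $173.46.
Need Q such that Q × $173.46 − $10,043,900 = $10,688,000, i.e. Q = $20,731,900 / $173.46 = 119,519.77 → 119,520.

119,520 units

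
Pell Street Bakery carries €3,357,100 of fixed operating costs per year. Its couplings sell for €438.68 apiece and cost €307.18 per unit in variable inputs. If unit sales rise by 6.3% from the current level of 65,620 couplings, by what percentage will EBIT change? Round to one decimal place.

+10.3%

At 65,620 units, contribution = 65,620 × €131.50 = €8,629,030.00.
EBIT = €8,629,030.00 − €3,357,100 = €5,271,930.00.
Degree of operating leverage = €8,629,030.00 / €5,271,930.00 = 1.6368.
So EBIT moves 1.6368 × (+6.3%) = +10.3%.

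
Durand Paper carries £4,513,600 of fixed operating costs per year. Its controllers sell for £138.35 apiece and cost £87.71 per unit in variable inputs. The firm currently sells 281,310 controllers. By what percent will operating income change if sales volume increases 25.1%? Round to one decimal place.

At 281,310 units, contribution = 281,310 × £50.64 = £14,245,538.40.
Subtracting fixed costs: EBIT = £14,245,538.40 − £4,513,600 = £9,731,938.40.
So DOL = total CM / EBIT = £14,245,538.40 / £9,731,938.40 = 1.4638.
Operating income changes by 1.4638 × +25.1% = +36.7%.

+36.7%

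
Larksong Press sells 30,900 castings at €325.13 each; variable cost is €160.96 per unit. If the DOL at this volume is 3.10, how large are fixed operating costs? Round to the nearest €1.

Total contribution margin = 30,900 × €164.17 = €5,072,853.00.
Since DOL = CM ÷ EBIT, EBIT = €5,072,853.00 ÷ 3.10 = €1,636,404.19.
Fixed costs = CM − EBIT = €5,072,853.00 − €1,636,404.19 = €3,436,449.

€3,436,449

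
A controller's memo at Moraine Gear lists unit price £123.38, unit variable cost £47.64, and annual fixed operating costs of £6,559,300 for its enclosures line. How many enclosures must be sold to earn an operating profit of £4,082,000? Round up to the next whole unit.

140,498 enclosures

Each unit contributes £123.38 − £47.64 = £75.74.
Required volume = (fixed costs + target profit) ÷ CM = (£6,559,300 + £4,082,000) ÷ £75.74 = 140,497.76, so 140,498 enclosures.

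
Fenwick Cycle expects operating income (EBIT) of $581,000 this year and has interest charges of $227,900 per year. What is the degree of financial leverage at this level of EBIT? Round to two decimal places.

1.65

Annual interest charges come to $227,900.00.
DFL = EBIT ÷ (EBIT − I) = $581,000 ÷ ($581,000 − $227,900.00) = $581,000 ÷ $353,100.00 = 1.6454.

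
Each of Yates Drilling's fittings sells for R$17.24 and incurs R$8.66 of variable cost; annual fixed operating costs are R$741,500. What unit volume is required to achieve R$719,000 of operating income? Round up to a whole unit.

170,222 fittings

Unit CM = price − variable cost = R$17.24 − R$8.66 = R$8.58.
Required volume = (fixed costs + target profit) ÷ CM = (R$741,500 + R$719,000) ÷ R$8.58 = 170,221.45, so 170,222 fittings.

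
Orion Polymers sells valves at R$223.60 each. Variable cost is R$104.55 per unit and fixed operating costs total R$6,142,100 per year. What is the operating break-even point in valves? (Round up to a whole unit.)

Each unit contributes R$223.60 − R$104.55 = R$119.05.
Break-even volume = fixed costs ÷ CM per unit = R$6,142,100 ÷ R$119.05 = 51,592.61, so 51,593 valves.

51,593 valves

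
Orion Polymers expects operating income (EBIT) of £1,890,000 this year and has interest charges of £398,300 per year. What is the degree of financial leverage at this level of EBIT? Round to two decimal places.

Annual interest charges come to £398,300.00.
DFL = EBIT ÷ (EBIT − I) = £1,890,000 ÷ (£1,890,000 − £398,300.00) = £1,890,000 ÷ £1,491,700.00 = 1.2670.

1.27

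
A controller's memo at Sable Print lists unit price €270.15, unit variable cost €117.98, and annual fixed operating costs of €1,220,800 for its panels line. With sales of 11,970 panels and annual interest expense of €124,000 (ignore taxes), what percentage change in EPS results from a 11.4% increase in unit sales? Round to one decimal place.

+43.6%

Contribution at this volume is 11,970 × €152.17 = €1,821,474.90.
Operating income = contribution − fixed costs = €1,821,474.90 − €1,220,800 = €600,674.90.
Interest = €124,000.00, so EBIT − I = €476,674.90.
DCL = total CM / (EBIT − I) = €1,821,474.90 / €476,674.90 = 3.8212.
EPS therefore changes by 3.8212 × (+11.4%) = +43.6%.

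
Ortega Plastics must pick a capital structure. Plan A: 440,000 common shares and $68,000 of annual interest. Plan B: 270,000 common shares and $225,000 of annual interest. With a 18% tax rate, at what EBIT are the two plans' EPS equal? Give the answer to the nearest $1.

$474,353

Set EPS_A = EPS_B: (EBIT − $68,000)(1 − 0.18) ÷ 440,000 = (EBIT − $225,000)(1 − 0.18) ÷ 270,000.
The (1 − t) factor cancels: (EBIT − 68,000) × 270,000 = (EBIT − 225,000) × 440,000.
Solving, EBIT = (225,000·440,000 − 68,000·270,000) / (440,000 − 270,000) = 80,640,000,000 / 170,000 = 474,352.94.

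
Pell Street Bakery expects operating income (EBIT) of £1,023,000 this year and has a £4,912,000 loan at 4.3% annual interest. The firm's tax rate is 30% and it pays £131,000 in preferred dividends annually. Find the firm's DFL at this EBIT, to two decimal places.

1.64

Annual interest charges come to £211,216.00.
Pre-tax preferred-dividend burden = £131,000 ÷ (1 − 0.30) = £187,142.86.
DFL = EBIT ÷ [EBIT − I − D_p/(1−t)] = £1,023,000 ÷ [£1,023,000 − £211,216.00 − £187,142.86] = £1,023,000 ÷ £624,641.14 = 1.6377.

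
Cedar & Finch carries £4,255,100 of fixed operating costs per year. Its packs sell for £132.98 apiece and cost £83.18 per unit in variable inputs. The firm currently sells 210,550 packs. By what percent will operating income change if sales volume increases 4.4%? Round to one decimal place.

+7.4%

Total contribution margin = 210,550 × £49.80 = £10,485,390.00.
Subtracting fixed costs: EBIT = £10,485,390.00 − £4,255,100 = £6,230,290.00.
DOL = contribution ÷ EBIT = £10,485,390.00 ÷ £6,230,290.00 = 1.6830.
So EBIT moves 1.6830 × (+4.4%) = +7.4%.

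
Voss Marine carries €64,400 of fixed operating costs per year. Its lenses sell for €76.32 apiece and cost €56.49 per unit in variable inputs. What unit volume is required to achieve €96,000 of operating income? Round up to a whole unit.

Each unit contributes €76.32 − €56.49 = €19.83.
Units = (FC + target) / CM = (€64,400 + €96,000) / €19.83 = 8,088.75, so 8,089 lenses.

8,089 lenses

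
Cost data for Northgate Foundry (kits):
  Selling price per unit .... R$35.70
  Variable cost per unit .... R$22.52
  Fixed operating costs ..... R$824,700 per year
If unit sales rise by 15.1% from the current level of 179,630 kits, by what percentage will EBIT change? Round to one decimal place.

+23.2%

At 179,630 units, contribution = 179,630 × R$13.18 = R$2,367,523.40.
Subtracting fixed costs: EBIT = R$2,367,523.40 − R$824,700 = R$1,542,823.40.
DOL = contribution ÷ EBIT = R$2,367,523.40 ÷ R$1,542,823.40 = 1.5345.
Operating income changes by 1.5345 × +15.1% = +23.2%.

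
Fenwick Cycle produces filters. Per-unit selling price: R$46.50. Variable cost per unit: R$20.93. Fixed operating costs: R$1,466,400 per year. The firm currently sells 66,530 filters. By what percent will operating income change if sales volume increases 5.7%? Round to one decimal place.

+41.3%

Contribution at this volume is 66,530 × R$25.57 = R$1,701,172.10.
Subtracting fixed costs: EBIT = R$1,701,172.10 − R$1,466,400 = R$234,772.10.
DOL = contribution ÷ EBIT = R$1,701,172.10 ÷ R$234,772.10 = 7.2461.
%ΔEBIT = DOL × %ΔSales = 7.2461 × +5.7% = +41.3%.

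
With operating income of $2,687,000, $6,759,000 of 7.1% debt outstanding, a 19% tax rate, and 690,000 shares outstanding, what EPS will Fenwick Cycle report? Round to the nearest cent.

$2.59

Pre-tax income = $2,687,000 − $479,889.00 = $2,207,111.00.
After tax at 19%: net income = $2,207,111.00 × 0.81 = $1,787,759.91.
Per share: $1,787,759.91 / 690,000 shares = $2.59.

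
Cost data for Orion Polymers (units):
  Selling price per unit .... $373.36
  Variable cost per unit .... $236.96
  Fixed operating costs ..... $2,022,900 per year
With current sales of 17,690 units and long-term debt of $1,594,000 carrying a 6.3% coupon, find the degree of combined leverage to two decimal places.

8.33

Contribution at this volume is 17,690 × $136.40 = $2,412,916.00.
Subtracting fixed costs: EBIT = $2,412,916.00 − $2,022,900 = $390,016.00. Interest = $100,422.00.
DOL = $2,412,916.00 ÷ $390,016.00 = 6.1867; DFL = $390,016.00 ÷ $289,594.00 = 1.3468.
DCL = DOL × DFL = 6.1867 × 1.3468 = 8.3322.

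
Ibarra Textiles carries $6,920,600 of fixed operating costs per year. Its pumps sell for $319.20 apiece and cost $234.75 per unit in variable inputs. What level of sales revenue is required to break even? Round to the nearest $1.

Contribution margin per unit = $319.20 − $234.75 = $84.45, a CM ratio of $84.45 ÷ $319.20 = 0.2646.
Break-even revenue = fixed costs × price ÷ CM = $6,920,600 × $319.20 ÷ $84.45 = $26,158,147.

$26,158,147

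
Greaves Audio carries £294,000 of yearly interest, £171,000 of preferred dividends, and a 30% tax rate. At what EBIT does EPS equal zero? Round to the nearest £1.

£538,286

Preferred dividends are paid after tax, so their pre-tax equivalent is £171,000 ÷ (1 − 0.30) = £244,285.71.
Financial break-even EBIT = interest + D_p ÷ (1 − t) = £294,000 + £244,285.71 = £538,285.71.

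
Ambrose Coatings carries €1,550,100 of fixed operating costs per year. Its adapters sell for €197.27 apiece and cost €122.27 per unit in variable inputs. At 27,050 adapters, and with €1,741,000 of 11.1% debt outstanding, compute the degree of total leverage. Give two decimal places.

Contribution at this volume is 27,050 × €75.00 = €2,028,750.00.
Operating income = contribution − fixed costs = €2,028,750.00 − €1,550,100 = €478,650.00. Interest = €193,251.00.
DOL = €2,028,750.00 ÷ €478,650.00 = 4.2385; DFL = €478,650.00 ÷ €285,399.00 = 1.6771.
Combined leverage = 4.2385 × 1.6771 = 7.1084.

7.11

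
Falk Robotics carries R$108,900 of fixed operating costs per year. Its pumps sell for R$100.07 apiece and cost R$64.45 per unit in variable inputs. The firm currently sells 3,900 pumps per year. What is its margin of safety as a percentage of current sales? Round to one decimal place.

Unit CM = price − variable cost = R$100.07 − R$64.45 = R$35.62. Break-even units = R$108,900 ÷ R$35.62 = 3,057.27; break-even revenue = 3,057.27 × R$100.07 = R$305,941.13.
Current sales = 3,900 × R$100.07 = R$390,273.00.
Margin of safety = (R$390,273.00 − R$305,941.13) ÷ R$390,273.00 = 21.6%.

21.6%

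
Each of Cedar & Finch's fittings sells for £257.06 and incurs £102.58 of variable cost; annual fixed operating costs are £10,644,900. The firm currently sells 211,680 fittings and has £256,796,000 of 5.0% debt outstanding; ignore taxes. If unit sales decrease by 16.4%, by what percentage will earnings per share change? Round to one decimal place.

Total contribution margin = 211,680 × £154.48 = £32,700,326.40.
EBIT = £32,700,326.40 − £10,644,900 = £22,055,426.40.
After interest of £12,839,800.00, pre-tax earnings = £9,215,626.40.
DCL = total CM / (EBIT − I) = £32,700,326.40 / £9,215,626.40 = 3.5484.
EPS therefore changes by 3.5484 × (-16.4%) = -58.2%.

-58.2%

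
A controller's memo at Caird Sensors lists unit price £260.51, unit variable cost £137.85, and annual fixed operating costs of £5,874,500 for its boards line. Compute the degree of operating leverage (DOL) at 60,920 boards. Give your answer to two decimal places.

4.68

Total contribution margin = 60,920 × £122.66 = £7,472,447.20.
Operating income = contribution − fixed costs = £7,472,447.20 − £5,874,500 = £1,597,947.20.
So DOL = total CM / EBIT = £7,472,447.20 / £1,597,947.20 = 4.6763.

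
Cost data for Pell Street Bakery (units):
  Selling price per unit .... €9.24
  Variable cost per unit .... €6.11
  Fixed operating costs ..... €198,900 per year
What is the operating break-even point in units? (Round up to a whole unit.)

Contribution margin per unit = €9.24 − €6.11 = €3.13.
Units to break even: €198,900 ÷ €3.13 = 63,546.33, rounded up to 63,547.

63,547 units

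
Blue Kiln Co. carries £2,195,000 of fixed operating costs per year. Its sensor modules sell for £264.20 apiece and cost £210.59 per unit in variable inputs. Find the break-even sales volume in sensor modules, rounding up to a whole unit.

40,944 sensor modules

Unit CM = price − variable cost = £264.20 − £210.59 = £53.61.
Units to break even: £2,195,000 ÷ £53.61 = 40,943.85, rounded up to 40,944.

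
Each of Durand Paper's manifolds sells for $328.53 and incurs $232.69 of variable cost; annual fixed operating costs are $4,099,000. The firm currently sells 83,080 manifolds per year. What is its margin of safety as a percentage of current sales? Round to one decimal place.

Each unit contributes $328.53 − $232.69 = $95.84. Break-even units = $4,099,000 ÷ $95.84 = 42,769.20; break-even revenue = 42,769.20 × $328.53 = $14,050,964.84.
Current sales = 83,080 × $328.53 = $27,294,272.40.
Margin of safety = ($27,294,272.40 − $14,050,964.84) ÷ $27,294,272.40 = 48.5%.

48.5%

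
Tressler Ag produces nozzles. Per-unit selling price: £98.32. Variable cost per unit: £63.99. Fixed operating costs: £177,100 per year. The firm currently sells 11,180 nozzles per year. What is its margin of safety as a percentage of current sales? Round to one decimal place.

53.9%

Each unit contributes £98.32 − £63.99 = £34.33. Break-even units = £177,100 ÷ £34.33 = 5,158.75; break-even revenue = 5,158.75 × £98.32 = £507,208.62.
Current sales = 11,180 × £98.32 = £1,099,217.60.
Margin of safety = (£1,099,217.60 − £507,208.62) ÷ £1,099,217.60 = 53.9%.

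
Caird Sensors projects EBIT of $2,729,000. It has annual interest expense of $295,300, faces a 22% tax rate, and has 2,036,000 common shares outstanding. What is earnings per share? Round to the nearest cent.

$0.93

Interest = $295,300.00, so EBT = $2,729,000 − $295,300.00 = $2,433,700.00.
Net income = $2,433,700.00 × (1 − 0.22) = $1,898,286.00.
EPS = $1,898,286.00 ÷ 2,036,000 = $0.93.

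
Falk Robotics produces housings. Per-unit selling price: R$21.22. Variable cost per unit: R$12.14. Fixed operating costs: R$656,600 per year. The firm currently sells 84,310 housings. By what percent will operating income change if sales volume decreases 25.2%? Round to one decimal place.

-177.1%

Total contribution margin = 84,310 × R$9.08 = R$765,534.80.
EBIT = R$765,534.80 − R$656,600 = R$108,934.80.
So DOL = total CM / EBIT = R$765,534.80 / R$108,934.80 = 7.0275.
So EBIT moves 7.0275 × (-25.2%) = -177.1%.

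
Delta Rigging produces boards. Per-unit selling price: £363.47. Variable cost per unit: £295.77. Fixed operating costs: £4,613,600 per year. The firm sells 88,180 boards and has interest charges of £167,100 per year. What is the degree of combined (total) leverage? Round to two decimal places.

Total contribution margin = 88,180 × £67.70 = £5,969,786.00.
Subtracting fixed costs: EBIT = £5,969,786.00 − £4,613,600 = £1,356,186.00. Interest = £167,100.00, so EBIT − I = £1,189,086.00.
Degree of total leverage = total CM / (EBIT − interest) = £5,969,786.00 / £1,189,086.00 = 5.0205.

5.02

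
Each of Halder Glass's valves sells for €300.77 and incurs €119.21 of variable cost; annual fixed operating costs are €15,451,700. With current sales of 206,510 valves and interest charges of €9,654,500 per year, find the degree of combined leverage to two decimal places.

Total contribution margin = 206,510 × €181.56 = €37,493,955.60.
EBIT = €37,493,955.60 − €15,451,700 = €22,042,255.60. Interest = €9,654,500.00, so EBIT − I = €12,387,755.60.
Degree of total leverage = total CM / (EBIT − interest) = €37,493,955.60 / €12,387,755.60 = 3.0267.

3.03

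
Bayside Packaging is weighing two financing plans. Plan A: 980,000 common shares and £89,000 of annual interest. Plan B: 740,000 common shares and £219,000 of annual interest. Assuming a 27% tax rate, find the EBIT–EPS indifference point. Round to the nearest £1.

At indifference, (EBIT − 89,000)(1 − t)/980,000 = (EBIT − 219,000)(1 − t)/740,000.
Cancelling (1 − t) and cross-multiplying: 740,000·(EBIT − 89,000) = 980,000·(EBIT − 219,000).
EBIT × (980,000 − 740,000) = 219,000 × 980,000 − 89,000 × 740,000 = 148,760,000,000, so EBIT = 148,760,000,000 ÷ 240,000 = 619,833.33.

£619,833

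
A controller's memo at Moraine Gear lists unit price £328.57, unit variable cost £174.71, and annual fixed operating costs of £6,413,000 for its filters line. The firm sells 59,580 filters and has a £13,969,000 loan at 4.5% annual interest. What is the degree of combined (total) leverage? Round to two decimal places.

4.31

Contribution at this volume is 59,580 × £153.86 = £9,166,978.80.
Subtracting fixed costs: EBIT = £9,166,978.80 − £6,413,000 = £2,753,978.80. Interest = £628,605.00, so EBIT − I = £2,125,373.80.
DCL = contribution ÷ (EBIT − I) = £9,166,978.80 ÷ £2,125,373.80 = 4.3131.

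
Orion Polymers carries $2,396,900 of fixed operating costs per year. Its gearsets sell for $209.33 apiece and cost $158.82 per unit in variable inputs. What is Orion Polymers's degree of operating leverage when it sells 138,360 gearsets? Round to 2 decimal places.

1.52

At 138,360 units, contribution = 138,360 × $50.51 = $6,988,563.60.
Operating income = contribution − fixed costs = $6,988,563.60 − $2,396,900 = $4,591,663.60.
DOL = contribution ÷ EBIT = $6,988,563.60 ÷ $4,591,663.60 = 1.5220.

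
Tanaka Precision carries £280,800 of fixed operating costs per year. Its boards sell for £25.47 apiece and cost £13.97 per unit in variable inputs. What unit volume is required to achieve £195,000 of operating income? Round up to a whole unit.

41,374 boards

Each unit contributes £25.47 − £13.97 = £11.50.
Required volume = (fixed costs + target profit) ÷ CM = (£280,800 + £195,000) ÷ £11.50 = 41,373.91, so 41,374 boards.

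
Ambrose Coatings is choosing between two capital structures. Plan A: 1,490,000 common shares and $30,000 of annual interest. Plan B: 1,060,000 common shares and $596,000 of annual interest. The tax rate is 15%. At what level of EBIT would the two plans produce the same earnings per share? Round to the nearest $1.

Set EPS_A = EPS_B: (EBIT − $30,000)(1 − 0.15) ÷ 1,490,000 = (EBIT − $596,000)(1 − 0.15) ÷ 1,060,000.
The (1 − t) factor cancels: (EBIT − 30,000) × 1,060,000 = (EBIT − 596,000) × 1,490,000.
EBIT × (1,490,000 − 1,060,000) = 596,000 × 1,490,000 − 30,000 × 1,060,000 = 856,240,000,000, so EBIT = 856,240,000,000 ÷ 430,000 = 1,991,255.81.

$1,991,256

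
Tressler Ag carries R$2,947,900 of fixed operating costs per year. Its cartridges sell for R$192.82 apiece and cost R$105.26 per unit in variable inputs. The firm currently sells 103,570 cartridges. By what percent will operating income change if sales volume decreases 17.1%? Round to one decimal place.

-25.3%

Total contribution margin = 103,570 × R$87.56 = R$9,068,589.20.
Subtracting fixed costs: EBIT = R$9,068,589.20 − R$2,947,900 = R$6,120,689.20.
DOL = contribution ÷ EBIT = R$9,068,589.20 ÷ R$6,120,689.20 = 1.4816.
Operating income changes by 1.4816 × -17.1% = -25.3%.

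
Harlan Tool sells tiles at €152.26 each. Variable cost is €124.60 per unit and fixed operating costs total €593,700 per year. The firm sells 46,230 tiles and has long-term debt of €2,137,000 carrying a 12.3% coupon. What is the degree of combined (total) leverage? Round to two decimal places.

3.03

Contribution at this volume is 46,230 × €27.66 = €1,278,721.80.
Operating income = contribution − fixed costs = €1,278,721.80 − €593,700 = €685,021.80. Interest = €262,851.00.
DOL = €1,278,721.80 ÷ €685,021.80 = 1.8667; DFL = €685,021.80 ÷ €422,170.80 = 1.6226.
DCL = DOL × DFL = 1.8667 × 1.6226 = 3.0289.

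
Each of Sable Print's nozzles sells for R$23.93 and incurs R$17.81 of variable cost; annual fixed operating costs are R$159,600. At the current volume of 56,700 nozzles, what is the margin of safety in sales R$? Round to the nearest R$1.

R$732,774

Each unit contributes R$23.93 − R$17.81 = R$6.12. Break-even units = R$159,600 ÷ R$6.12 = 26,078.43; break-even revenue = 26,078.43 × R$23.93 = R$624,056.86.
Actual sales revenue = 56,700 × R$23.93 = R$1,356,831.00.
Margin of safety = R$1,356,831.00 − R$624,056.86 = R$732,774.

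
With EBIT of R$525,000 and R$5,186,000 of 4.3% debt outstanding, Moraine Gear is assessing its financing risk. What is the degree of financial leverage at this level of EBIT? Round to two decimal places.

Annual interest charges come to R$222,998.00.
Degree of financial leverage = EBIT / (EBIT − interest) = R$525,000 / R$302,002.00 = 1.7384.

1.74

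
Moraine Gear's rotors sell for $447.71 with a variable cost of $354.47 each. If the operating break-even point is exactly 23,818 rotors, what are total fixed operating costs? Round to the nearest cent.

Contribution margin per unit = $447.71 − $354.47 = $93.24.
Fixed costs = break-even units × CM = 23,818 × $93.24 = $2,220,790.32.

$2,220,790.32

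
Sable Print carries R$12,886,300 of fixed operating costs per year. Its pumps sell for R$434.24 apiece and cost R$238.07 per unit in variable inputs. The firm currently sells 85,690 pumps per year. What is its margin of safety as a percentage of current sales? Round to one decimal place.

Unit CM = price − variable cost = R$434.24 − R$238.07 = R$196.17. Break-even units = R$12,886,300 ÷ R$196.17 = 65,689.45; break-even revenue = 65,689.45 × R$434.24 = R$28,524,988.08.
Actual sales revenue = 85,690 × R$434.24 = R$37,210,025.60.
Margin of safety = (R$37,210,025.60 − R$28,524,988.08) ÷ R$37,210,025.60 = 23.3%.

23.3%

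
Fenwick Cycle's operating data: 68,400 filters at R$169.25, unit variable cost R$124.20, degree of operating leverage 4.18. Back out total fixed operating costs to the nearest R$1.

Contribution at this volume is 68,400 × R$45.05 = R$3,081,420.00.
DOL = contribution / EBIT, so EBIT = R$3,081,420.00 / 4.18 = R$737,181.82.
Fixed costs = CM − EBIT = R$3,081,420.00 − R$737,181.82 = R$2,344,238.

R$2,344,238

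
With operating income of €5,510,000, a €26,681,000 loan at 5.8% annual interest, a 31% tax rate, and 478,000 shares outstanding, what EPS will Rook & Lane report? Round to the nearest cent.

€5.72

Pre-tax income = €5,510,000 − €1,547,498.00 = €3,962,502.00.
After tax at 31%: net income = €3,962,502.00 × 0.69 = €2,734,126.38.
EPS = €2,734,126.38 ÷ 478,000 = €5.72.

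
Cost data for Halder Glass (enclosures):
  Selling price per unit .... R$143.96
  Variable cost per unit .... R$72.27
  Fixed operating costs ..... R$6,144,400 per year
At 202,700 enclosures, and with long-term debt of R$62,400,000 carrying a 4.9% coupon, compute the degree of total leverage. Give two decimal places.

Total contribution margin = 202,700 × R$71.69 = R$14,531,563.00.
Subtracting fixed costs: EBIT = R$14,531,563.00 − R$6,144,400 = R$8,387,163.00. Interest = R$3,057,600.00.
DOL = R$14,531,563.00 ÷ R$8,387,163.00 = 1.7326; DFL = R$8,387,163.00 ÷ R$5,329,563.00 = 1.5737.
DCL = DOL × DFL = 1.7326 × 1.5737 = 2.7266.

2.73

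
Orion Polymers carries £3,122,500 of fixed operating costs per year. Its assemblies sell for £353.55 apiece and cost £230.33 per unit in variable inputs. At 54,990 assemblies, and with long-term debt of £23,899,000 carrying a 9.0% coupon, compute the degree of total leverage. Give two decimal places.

At 54,990 units, contribution = 54,990 × £123.22 = £6,775,867.80.
Subtracting fixed costs: EBIT = £6,775,867.80 − £3,122,500 = £3,653,367.80. Interest = £2,150,910.00.
DOL = £6,775,867.80 ÷ £3,653,367.80 = 1.8547; DFL = £3,653,367.80 ÷ £1,502,457.80 = 2.4316.
Combined leverage = 1.8547 × 2.4316 = 4.5099.

4.51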